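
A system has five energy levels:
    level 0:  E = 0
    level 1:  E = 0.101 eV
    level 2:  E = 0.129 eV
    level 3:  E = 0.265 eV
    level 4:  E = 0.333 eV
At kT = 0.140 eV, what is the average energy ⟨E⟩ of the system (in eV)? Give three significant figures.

0.0805 eV

Eᵢ/kT = 0, 0.72143, 0.92143, 1.8929, 2.3786.
Z = Σ e^(−Eᵢ/kT) = e^(−0) + e^(−0.72143) + e^(−0.92143) + e^(−1.8929) + e^(−2.3786) = 1.0000 + 0.48606 + 0.39795 + 0.15063 + 0.092680 = 2.1273.
⟨E⟩ = Σ Eᵢ e^(−Eᵢ/kT) / Z = (0·1.0000 + 0.101·0.48606 + 0.129·0.39795 + 0.265·0.15063 + 0.333·0.092680) / 2.1273 = 0.0805 eV.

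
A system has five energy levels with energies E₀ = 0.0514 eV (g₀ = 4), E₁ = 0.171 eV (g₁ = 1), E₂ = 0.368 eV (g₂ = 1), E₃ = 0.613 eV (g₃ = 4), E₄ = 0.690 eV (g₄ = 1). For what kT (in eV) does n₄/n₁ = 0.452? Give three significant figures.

n₄/n₁ = (g₄/g₁) exp[−(E₄−E₁)/kT] = 0.452.
⇒ (E₄−E₁)/kT = ln((1/1)/0.452) = ln(2.2124) = 0.79408.
kT = 0.519 eV / 0.79408 = 0.654 eV.

0.654 eV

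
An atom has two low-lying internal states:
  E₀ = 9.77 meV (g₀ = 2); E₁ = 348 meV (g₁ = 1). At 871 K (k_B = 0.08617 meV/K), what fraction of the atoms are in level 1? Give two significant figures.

k_BT = 0.08617 × 871 K = 75.05 meV.
Eᵢ/kT = 0.1302, 4.637.
Z = Σ gᵢe^(−Eᵢ/kT) = 2·e^(−0.1302) + 1·e^(−4.637) = 1.756 + 0.009687 = 1.766.
P₁ = g₁ e^(−E₁/kT) / Z = 0.009687/1.766 = 0.0055.

0.0055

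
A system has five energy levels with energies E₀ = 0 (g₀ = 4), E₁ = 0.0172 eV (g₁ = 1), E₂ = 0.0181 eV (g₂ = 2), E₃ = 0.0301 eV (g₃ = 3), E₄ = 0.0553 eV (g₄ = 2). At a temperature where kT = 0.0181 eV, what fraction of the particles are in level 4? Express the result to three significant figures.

0.0163

Eᵢ/kT = 0, 0.95028, 1.0000, 1.6630, 3.0552.
Z = Σ gᵢe^(−Eᵢ/kT) = 4·e^(−0) + 1·e^(−0.95028) + 2·e^(−1.0000) + 3·e^(−1.6630) + 2·e^(−3.0552) = 4.0000 + 0.38663 + 0.73576 + 0.56871 + 0.094227 = 5.7853.
P₄ = g₄ e^(−E₄/kT) / Z = 0.094227/5.7853 = 0.0163.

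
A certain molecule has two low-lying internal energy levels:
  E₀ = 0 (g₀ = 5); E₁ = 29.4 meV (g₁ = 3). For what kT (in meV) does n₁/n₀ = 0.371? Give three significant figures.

61.2 meV

n₁/n₀ = (g₁/g₀) exp[−(E₁−E₀)/kT] = 0.371.
⇒ (E₁−E₀)/kT = ln((3/5)/0.371) = ln(1.6173) = 0.48076.
kT = 29.4 meV / 0.48076 = 61.2 meV.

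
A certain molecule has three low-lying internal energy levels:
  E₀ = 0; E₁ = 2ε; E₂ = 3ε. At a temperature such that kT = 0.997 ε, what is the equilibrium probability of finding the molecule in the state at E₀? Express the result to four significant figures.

Eᵢ/kT = 0, 2.00602, 3.00903.
Z = Σ e^(−Eᵢ/kT) = e^(−0) + e^(−2.00602) + e^(−3.00903) = 1.00000 + 0.134523 + 0.0493395 = 1.18386.
P₀ = e^(−E₀/kT) / Z = 1.00000/1.18386 = 0.8447.

0.8447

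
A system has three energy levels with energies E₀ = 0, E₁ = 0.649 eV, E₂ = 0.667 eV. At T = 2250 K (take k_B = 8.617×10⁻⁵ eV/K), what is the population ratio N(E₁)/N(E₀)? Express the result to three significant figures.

k_BT = 8.617×10⁻⁵ × 2250 K = 0.19388 eV.
n₁/n₀ = exp[−(E₁−E₀)/kT] = exp(−(0.649 eV)/(0.19388 eV)) = exp(-3.3474) = 0.0352.

0.0352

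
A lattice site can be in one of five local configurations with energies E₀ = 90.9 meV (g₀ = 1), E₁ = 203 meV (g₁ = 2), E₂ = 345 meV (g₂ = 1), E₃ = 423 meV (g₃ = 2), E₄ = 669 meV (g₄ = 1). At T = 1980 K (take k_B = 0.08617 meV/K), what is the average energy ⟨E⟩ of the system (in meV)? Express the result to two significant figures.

200 meV

k_BT = 0.08617 × 1980 K = 170.6 meV.
Eᵢ/kT = 0.5328, 1.190, 2.022, 2.479, 3.921.
Z = Σ gᵢe^(−Eᵢ/kT) = 1·e^(−0.5328) + 2·e^(−1.190) + 1·e^(−2.022) + 2·e^(−2.479) + 1·e^(−3.921) = 0.5870 + 0.6084 + 0.1324 + 0.1677 + 0.01982 = 1.515.
⟨E⟩ = Σ Eᵢ gᵢe^(−Eᵢ/kT) / Z = (90.9·0.5870 + 203·0.6084 + 345·0.1324 + 423·0.1677 + 669·0.01982) / 1.515 = 200 meV.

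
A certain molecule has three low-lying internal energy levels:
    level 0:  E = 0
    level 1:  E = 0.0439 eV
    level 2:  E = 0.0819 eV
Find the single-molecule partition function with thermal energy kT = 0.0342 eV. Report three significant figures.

Eᵢ/kT = 0, 1.2836, 2.3947.
Z = Σ e^(−Eᵢ/kT) = e^(−0) + e^(−1.2836) + e^(−2.3947) = 1.0000 + 0.27704 + 0.091200 = 1.3682.

Z = 1.37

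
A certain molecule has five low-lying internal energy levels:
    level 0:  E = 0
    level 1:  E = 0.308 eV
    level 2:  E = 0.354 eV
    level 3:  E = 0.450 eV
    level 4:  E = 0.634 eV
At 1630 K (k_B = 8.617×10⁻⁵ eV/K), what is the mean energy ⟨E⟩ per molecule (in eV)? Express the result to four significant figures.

0.07081 eV

k_BT = 8.617×10⁻⁵ × 1630 K = 0.140457 eV.
Eᵢ/kT = 0, 2.19284, 2.52034, 3.20383, 4.51384.
Z = Σ e^(−Eᵢ/kT) = e^(−0) + e^(−2.19284) + e^(−2.52034) + e^(−3.20383) + e^(−4.51384) = 1.00000 + 0.111599 + 0.0804323 + 0.0406064 + 0.0109563 = 1.24359.
⟨E⟩ = Σ Eᵢ e^(−Eᵢ/kT) / Z = (0·1.00000 + 0.308·0.111599 + 0.354·0.0804323 + 0.450·0.0406064 + 0.634·0.0109563) / 1.24359 = 0.07081 eV.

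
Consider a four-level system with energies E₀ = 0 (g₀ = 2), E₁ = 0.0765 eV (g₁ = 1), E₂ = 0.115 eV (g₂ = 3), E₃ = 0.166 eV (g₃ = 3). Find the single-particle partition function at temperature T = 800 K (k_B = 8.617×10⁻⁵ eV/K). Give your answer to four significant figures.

k_BT = 8.617×10⁻⁵ × 800 K = 0.0689360 eV.
Eᵢ/kT = 0, 1.10972, 1.66821, 2.40803.
Z = Σ gᵢe^(−Eᵢ/kT) = 2·e^(−0) + 1·e^(−1.10972) + 3·e^(−1.66821) + 3·e^(−2.40803) = 2.00000 + 0.329651 + 0.565753 + 0.269977 = 3.16538.

Z = 3.165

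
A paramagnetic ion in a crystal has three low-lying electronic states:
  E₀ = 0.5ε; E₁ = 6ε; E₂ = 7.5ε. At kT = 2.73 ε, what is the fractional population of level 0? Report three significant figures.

Eᵢ/kT = 0.18315, 2.1978, 2.7473.
Z = Σ e^(−Eᵢ/kT) = e^(−0.18315) + e^(−2.1978) + e^(−2.7473) = 0.83264 + 0.11105 + 0.064101 = 1.0078.
P₀ = e^(−E₀/kT) / Z = 0.83264/1.0078 = 0.826.

0.826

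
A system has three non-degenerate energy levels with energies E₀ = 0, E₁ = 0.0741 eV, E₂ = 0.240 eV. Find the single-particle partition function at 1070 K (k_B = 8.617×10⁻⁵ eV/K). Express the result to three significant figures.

Z = 1.52

k_BT = 8.617×10⁻⁵ × 1070 K = 0.092202 eV.
Eᵢ/kT = 0, 0.80367, 2.6030.
Z = Σ e^(−Eᵢ/kT) = e^(−0) + e^(−0.80367) + e^(−2.6030) = 1.0000 + 0.44768 + 0.074051 = 1.5217.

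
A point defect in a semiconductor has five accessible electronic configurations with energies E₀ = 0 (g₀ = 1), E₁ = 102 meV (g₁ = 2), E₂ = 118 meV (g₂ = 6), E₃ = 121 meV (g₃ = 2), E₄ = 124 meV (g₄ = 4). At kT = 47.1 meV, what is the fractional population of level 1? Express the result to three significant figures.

0.106

Eᵢ/kT = 0, 2.1656, 2.5053, 2.5690, 2.6327.
Z = Σ gᵢe^(−Eᵢ/kT) = 1·e^(−0) + 2·e^(−2.1656) + 6·e^(−2.5053) + 2·e^(−2.5690) + 4·e^(−2.6327) = 1.0000 + 0.22936 + 0.48991 + 0.15322 + 0.28754 = 2.1600.
P₁ = g₁ e^(−E₁/kT) / Z = 0.22936/2.1600 = 0.106.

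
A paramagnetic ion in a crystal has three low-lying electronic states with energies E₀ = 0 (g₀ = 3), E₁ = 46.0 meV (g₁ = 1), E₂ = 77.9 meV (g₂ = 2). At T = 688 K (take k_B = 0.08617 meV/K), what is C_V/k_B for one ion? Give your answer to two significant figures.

0.23

k_BT = 0.08617 × 688 K = 59.28 meV.
Eᵢ/kT = 0, 0.7760, 1.314.
Z = Σ gᵢe^(−Eᵢ/kT) = 3·e^(−0) + 1·e^(−0.7760) + 2·e^(−1.314) = 3.000 + 0.4602 + 0.5375 = 3.998.
⟨E⟩ = 15.77 meV, ⟨E²⟩ = 1059 meV².
C_V/k_B = (⟨E²⟩ − ⟨E⟩²)/(kT)² = (1059 − 248.7)/3514 = 0.23.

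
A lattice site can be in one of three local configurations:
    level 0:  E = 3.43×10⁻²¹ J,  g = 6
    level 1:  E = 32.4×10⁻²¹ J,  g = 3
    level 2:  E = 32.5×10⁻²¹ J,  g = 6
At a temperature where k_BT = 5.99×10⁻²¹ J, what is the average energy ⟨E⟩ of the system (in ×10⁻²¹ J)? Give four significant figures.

3.768 ×10⁻²¹ J

Eᵢ/kT = 0.572621, 5.40902, 5.42571.
Z = Σ gᵢe^(−Eᵢ/kT) = 6·e^(−0.572621) + 3·e^(−5.40902) + 6·e^(−5.42571) = 3.38427 + 0.0134281 + 0.0264116 = 3.42411.
⟨E⟩ = Σ Eᵢ gᵢe^(−Eᵢ/kT) / Z = (3.43·3.38427 + 32.4·0.0134281 + 32.5·0.0264116) / 3.42411 = 3.768 ×10⁻²¹ J.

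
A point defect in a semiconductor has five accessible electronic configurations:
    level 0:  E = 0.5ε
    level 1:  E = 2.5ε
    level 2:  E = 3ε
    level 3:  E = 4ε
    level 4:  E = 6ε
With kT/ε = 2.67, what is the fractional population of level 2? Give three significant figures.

0.173

Eᵢ/kT = 0.18727, 0.93633, 1.1236, 1.4981, 2.2472.
Z = Σ e^(−Eᵢ/kT) = e^(−0.18727) + e^(−0.93633) + e^(−1.1236) + e^(−1.4981) + e^(−2.2472) = 0.82922 + 0.39206 + 0.32511 + 0.22355 + 0.10569 = 1.8756.
P₂ = e^(−E₂/kT) / Z = 0.32511/1.8756 = 0.173.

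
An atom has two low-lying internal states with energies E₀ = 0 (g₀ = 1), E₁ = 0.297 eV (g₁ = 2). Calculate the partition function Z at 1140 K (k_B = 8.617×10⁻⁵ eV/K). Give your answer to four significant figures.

k_BT = 8.617×10⁻⁵ × 1140 K = 0.0982338 eV.
Eᵢ/kT = 0, 3.02340.
Z = Σ gᵢe^(−Eᵢ/kT) = 1·e^(−0) + 2·e^(−3.02340) = 1.00000 + 0.0972712 = 1.09727.

Z = 1.097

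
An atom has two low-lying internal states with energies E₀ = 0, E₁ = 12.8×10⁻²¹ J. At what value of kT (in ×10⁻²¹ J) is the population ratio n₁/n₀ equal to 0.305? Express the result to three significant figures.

10.8 ×10⁻²¹ J

n₁/n₀ = exp[−(E₁−E₀)/kT] = 0.305.
⇒ (E₁−E₀)/kT = ln(1/0.305) = ln(3.2787) = 1.1874.
kT = 12.8 ×10⁻²¹ J / 1.1874 = 10.8 ×10⁻²¹ J.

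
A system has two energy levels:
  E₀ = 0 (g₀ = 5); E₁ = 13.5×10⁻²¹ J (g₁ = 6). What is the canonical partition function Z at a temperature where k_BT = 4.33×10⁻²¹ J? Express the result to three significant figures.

Eᵢ/kT = 0, 3.1178.
Z = Σ gᵢe^(−Eᵢ/kT) = 5·e^(−0) + 6·e^(−3.1178) = 5.0000 + 0.26553 = 5.2655.

Z = 5.27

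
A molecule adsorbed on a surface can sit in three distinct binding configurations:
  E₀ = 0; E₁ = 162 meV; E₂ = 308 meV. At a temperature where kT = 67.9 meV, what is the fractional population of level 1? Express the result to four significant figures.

Eᵢ/kT = 0, 2.38586, 4.53608.
Z = Σ e^(−Eᵢ/kT) = e^(−0) + e^(−2.38586) + e^(−4.53608) = 1.00000 + 0.0920098 + 0.0107153 = 1.10273.
P₁ = e^(−E₁/kT) / Z = 0.0920098/1.10273 = 0.08344.

0.08344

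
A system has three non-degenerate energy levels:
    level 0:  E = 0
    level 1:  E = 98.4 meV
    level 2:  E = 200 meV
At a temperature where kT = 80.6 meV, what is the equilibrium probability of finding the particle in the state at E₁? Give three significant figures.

0.214

Eᵢ/kT = 0, 1.2208, 2.4814.
Z = Σ e^(−Eᵢ/kT) = e^(−0) + e^(−1.2208) + e^(−2.4814) = 1.0000 + 0.29499 + 0.083626 = 1.3786.
P₁ = e^(−E₁/kT) / Z = 0.29499/1.3786 = 0.214.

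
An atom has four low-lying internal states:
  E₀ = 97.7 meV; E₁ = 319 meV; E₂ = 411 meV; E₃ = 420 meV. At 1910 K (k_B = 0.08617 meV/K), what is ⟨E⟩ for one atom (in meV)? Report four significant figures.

194.3 meV

k_BT = 0.08617 × 1910 K = 164.585 meV.
Eᵢ/kT = 0.593614, 1.93821, 2.49719, 2.55187.
Z = Σ e^(−Eᵢ/kT) = e^(−0.593614) + e^(−1.93821) + e^(−2.49719) + e^(−2.55187) = 0.552328 + 0.143961 + 0.0823160 + 0.0779358 = 0.856541.
⟨E⟩ = Σ Eᵢ e^(−Eᵢ/kT) / Z = (97.7·0.552328 + 319·0.143961 + 411·0.0823160 + 420·0.0779358) / 0.856541 = 194.3 meV.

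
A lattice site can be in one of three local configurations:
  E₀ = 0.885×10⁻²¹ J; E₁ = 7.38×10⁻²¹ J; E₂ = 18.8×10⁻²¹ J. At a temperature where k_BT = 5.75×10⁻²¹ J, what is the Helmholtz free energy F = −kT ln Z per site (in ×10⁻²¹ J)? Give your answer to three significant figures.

-0.915 ×10⁻²¹ J

Eᵢ/kT = 0.15391, 1.2835, 3.2696.
Z = Σ e^(−Eᵢ/kT) = e^(−0.15391) + e^(−1.2835) + e^(−3.2696) = 0.85735 + 0.27707 + 0.038022 = 1.1724.
F = −kT ln Z = −5.75 × ln(1.1724) = −5.75 × 0.15905 = -0.915 ×10⁻²¹ J.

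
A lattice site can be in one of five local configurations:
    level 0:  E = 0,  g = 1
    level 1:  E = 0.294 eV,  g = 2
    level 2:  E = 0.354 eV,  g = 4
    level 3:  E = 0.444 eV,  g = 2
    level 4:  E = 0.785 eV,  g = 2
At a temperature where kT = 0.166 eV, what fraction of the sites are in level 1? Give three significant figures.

Eᵢ/kT = 0, 1.7711, 2.1325, 2.6747, 4.7289.
Z = Σ gᵢe^(−Eᵢ/kT) = 1·e^(−0) + 2·e^(−1.7711) + 4·e^(−2.1325) + 2·e^(−2.6747) + 2·e^(−4.7289) = 1.0000 + 0.34029 + 0.47416 + 0.13786 + 0.017672 = 1.9700.
P₁ = g₁ e^(−E₁/kT) / Z = 0.34029/1.9700 = 0.173.

0.173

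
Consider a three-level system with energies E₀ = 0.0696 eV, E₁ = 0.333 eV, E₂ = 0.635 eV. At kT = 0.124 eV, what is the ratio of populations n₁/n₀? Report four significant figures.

n₁/n₀ = exp[−(E₁−E₀)/kT] = exp(−(0.2634 eV)/(0.124 eV)) = exp(-2.12419) = 0.1195.

0.1195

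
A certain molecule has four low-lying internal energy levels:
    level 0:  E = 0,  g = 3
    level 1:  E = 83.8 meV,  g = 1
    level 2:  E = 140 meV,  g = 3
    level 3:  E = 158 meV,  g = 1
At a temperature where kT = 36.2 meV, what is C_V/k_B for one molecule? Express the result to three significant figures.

0.511

Eᵢ/kT = 0, 2.3149, 3.8674, 4.3646.
Z = Σ gᵢe^(−Eᵢ/kT) = 3·e^(−0) + 1·e^(−2.3149) + 3·e^(−3.8674) + 1·e^(−4.3646) = 3.0000 + 0.098776 + 0.062738 + 0.012720 = 3.1742.
⟨E⟩ = 6.0080 meV, ⟨E²⟩ = 705.96 meV².
C_V/k_B = (⟨E²⟩ − ⟨E⟩²)/(kT)² = (705.96 − 36.096)/1310.4 = 0.511.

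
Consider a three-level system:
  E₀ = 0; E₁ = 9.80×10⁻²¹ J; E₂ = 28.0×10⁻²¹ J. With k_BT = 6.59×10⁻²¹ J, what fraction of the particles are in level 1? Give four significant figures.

Eᵢ/kT = 0, 1.48710, 4.24886.
Z = Σ e^(−Eᵢ/kT) = e^(−0) + e^(−1.48710) + e^(−4.24886) = 1.00000 + 0.226027 + 0.0142805 = 1.24031.
P₁ = e^(−E₁/kT) / Z = 0.226027/1.24031 = 0.1822.

0.1822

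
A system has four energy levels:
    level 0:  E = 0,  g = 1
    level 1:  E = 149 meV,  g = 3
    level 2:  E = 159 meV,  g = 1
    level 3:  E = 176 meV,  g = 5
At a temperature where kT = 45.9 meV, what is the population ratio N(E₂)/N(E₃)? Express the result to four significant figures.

0.2897

n₂/n₃ = (g₂/g₃) exp[−(E₂−E₃)/kT] = (1/5) × exp(−(-17 meV)/(45.9 meV)) = (1/5) × exp(0.370370) = 0.2897.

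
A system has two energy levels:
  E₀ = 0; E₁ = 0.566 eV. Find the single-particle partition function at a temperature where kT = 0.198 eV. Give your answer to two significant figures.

Z = 1.1

Eᵢ/kT = 0, 2.859.
Z = Σ e^(−Eᵢ/kT) = e^(−0) + e^(−2.859) = 1.000 + 0.05733 = 1.057.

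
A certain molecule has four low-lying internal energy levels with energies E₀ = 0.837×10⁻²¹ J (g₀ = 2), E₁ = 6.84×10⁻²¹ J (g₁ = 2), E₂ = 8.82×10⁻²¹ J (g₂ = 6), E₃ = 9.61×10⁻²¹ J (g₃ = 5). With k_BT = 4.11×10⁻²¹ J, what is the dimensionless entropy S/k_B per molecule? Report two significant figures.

2.3

Eᵢ/kT = 0.2036, 1.664, 2.146, 2.338.
Z = Σ gᵢe^(−Eᵢ/kT) = 2·e^(−0.2036) + 2·e^(−1.664) + 6·e^(−2.146) + 5·e^(−2.338) = 1.632 + 0.3788 + 0.7017 + 0.4826 = 3.195.
⟨E⟩ = Σ EᵢPᵢ = 4.627 ×10⁻²¹ J.
S/k_B = ln Z + ⟨E⟩/kT = ln(3.195) + 4.627/4.11 = 1.162 + 1.126 = 2.3.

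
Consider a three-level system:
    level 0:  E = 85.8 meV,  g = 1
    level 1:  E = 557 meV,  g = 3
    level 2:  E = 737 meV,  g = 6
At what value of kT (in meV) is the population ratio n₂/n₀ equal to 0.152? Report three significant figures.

177 meV

n₂/n₀ = (g₂/g₀) exp[−(E₂−E₀)/kT] = 0.152.
⇒ (E₂−E₀)/kT = ln((6/1)/0.152) = ln(39.474) = 3.6756.
kT = 651.2 meV / 3.6756 = 177 meV.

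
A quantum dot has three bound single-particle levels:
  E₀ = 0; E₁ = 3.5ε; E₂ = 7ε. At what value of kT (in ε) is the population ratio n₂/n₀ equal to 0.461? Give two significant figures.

9.0 ε

n₂/n₀ = exp[−(E₂−E₀)/kT] = 0.461.
⇒ (E₂−E₀)/kT = ln(1/0.461) = ln(2.169) = 0.7743.
kT = 7ε / 0.7743 = 9.0 ε.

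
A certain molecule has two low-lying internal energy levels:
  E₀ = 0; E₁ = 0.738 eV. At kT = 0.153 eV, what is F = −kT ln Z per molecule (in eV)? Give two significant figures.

-0.0012 eV

Eᵢ/kT = 0, 4.824.
Z = Σ e^(−Eᵢ/kT) = e^(−0) + e^(−4.824) = 1.000 + 0.008035 = 1.008.
F = −kT ln Z = −0.153 × ln(1.008) = −0.153 × 0.007968 = -0.0012 eV.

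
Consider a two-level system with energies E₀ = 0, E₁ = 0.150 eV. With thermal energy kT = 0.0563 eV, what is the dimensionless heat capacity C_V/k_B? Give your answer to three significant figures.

Eᵢ/kT = 0, 2.6643.
Z = Σ e^(−Eᵢ/kT) = e^(−0) + e^(−2.6643) = 1.0000 + 0.069648 = 1.0696.
⟨E⟩ = 0.0097674 eV, ⟨E²⟩ = 0.0014651 eV².
C_V/k_B = (⟨E²⟩ − ⟨E⟩²)/(kT)² = (0.0014651 − 0.000095402)/0.0031697 = 0.432.

0.432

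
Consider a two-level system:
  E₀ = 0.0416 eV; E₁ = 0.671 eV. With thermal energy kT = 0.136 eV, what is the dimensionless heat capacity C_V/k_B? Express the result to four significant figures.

Eᵢ/kT = 0.305882, 4.93382.
Z = Σ e^(−Eᵢ/kT) = e^(−0.305882) + e^(−4.93382) = 0.736474 + 0.00719895 = 0.743673.
⟨E⟩ = 0.0476928 eV, ⟨E²⟩ = 0.00607226 eV².
C_V/k_B = (⟨E²⟩ − ⟨E⟩²)/(kT)² = (0.00607226 − 0.00227460)/0.0184960 = 0.2053.

0.2053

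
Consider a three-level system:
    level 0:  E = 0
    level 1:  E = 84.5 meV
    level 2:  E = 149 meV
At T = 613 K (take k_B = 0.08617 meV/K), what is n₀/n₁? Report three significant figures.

k_BT = 0.08617 × 613 K = 52.822 meV.
n₀/n₁ = exp[−(E₀−E₁)/kT] = exp(−(-84.5 meV)/(52.822 meV)) = exp(1.5997) = 4.95.

4.95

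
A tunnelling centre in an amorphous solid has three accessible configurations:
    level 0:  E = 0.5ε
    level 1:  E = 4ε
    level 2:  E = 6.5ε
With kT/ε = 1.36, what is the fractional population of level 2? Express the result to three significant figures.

Eᵢ/kT = 0.36765, 2.9412, 4.7794.
Z = Σ e^(−Eᵢ/kT) = e^(−0.36765) + e^(−2.9412) + e^(−4.7794) = 0.69236 + 0.052802 + 0.0084010 = 0.75356.
P₂ = e^(−E₂/kT) / Z = 0.0084010/0.75356 = 0.0111.

0.0111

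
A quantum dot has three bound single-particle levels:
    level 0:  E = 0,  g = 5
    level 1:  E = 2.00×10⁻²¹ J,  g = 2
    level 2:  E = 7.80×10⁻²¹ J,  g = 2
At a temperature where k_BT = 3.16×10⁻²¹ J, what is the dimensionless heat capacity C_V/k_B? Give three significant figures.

0.203

Eᵢ/kT = 0, 0.63291, 2.4684.
Z = Σ gᵢe^(−Eᵢ/kT) = 5·e^(−0) + 2·e^(−0.63291) + 2·e^(−2.4684) = 5.0000 + 1.0621 + 0.16944 = 6.2315.
⟨E⟩ = 0.55297, ⟨E²⟩ = 2.3361.
C_V/k_B = (⟨E²⟩ − ⟨E⟩²)/(kT)² = (2.3361 − 0.30578)/9.9856 = 0.203.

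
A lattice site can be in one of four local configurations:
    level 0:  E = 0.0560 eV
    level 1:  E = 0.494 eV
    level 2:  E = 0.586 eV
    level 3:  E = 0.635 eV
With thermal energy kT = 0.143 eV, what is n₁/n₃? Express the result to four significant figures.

2.681

n₁/n₃ = exp[−(E₁−E₃)/kT] = exp(−(-0.141 eV)/(0.143 eV)) = exp(0.986014) = 2.681.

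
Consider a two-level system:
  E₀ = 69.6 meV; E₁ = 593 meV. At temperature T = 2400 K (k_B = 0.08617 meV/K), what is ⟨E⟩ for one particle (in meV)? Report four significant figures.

108.2 meV

k_BT = 0.08617 × 2400 K = 206.808 meV.
Eᵢ/kT = 0.336544, 2.86739.
Z = Σ e^(−Eᵢ/kT) = e^(−0.336544) + e^(−2.86739) = 0.714234 + 0.0568471 = 0.771081.
⟨E⟩ = Σ Eᵢ e^(−Eᵢ/kT) / Z = (69.6·0.714234 + 593·0.0568471) / 0.771081 = 108.2 meV.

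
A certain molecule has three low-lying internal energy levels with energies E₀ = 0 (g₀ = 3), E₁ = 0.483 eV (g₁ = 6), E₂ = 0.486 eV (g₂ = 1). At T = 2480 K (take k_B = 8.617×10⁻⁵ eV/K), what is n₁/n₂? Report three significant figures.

k_BT = 8.617×10⁻⁵ × 2480 K = 0.21370 eV.
n₁/n₂ = (g₁/g₂) exp[−(E₁−E₂)/kT] = (6/1) × exp(−(-0.003 eV)/(0.21370 eV)) = (6/1) × exp(0.014038) = 6.08.

6.08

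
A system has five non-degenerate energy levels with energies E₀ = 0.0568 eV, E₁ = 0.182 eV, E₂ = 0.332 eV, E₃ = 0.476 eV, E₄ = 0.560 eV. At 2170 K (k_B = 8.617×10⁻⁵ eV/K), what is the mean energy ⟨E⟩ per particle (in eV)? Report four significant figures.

k_BT = 8.617×10⁻⁵ × 2170 K = 0.186989 eV.
Eᵢ/kT = 0.303761, 0.973319, 1.77551, 2.54560, 2.99483.
Z = Σ e^(−Eᵢ/kT) = e^(−0.303761) + e^(−0.973319) + e^(−1.77551) + e^(−2.54560) + e^(−2.99483) = 0.738037 + 0.377827 + 0.169397 + 0.0784260 + 0.0500451 = 1.41373.
⟨E⟩ = Σ Eᵢ e^(−Eᵢ/kT) / Z = (0.0568·0.738037 + 0.182·0.377827 + 0.332·0.169397 + 0.476·0.0784260 + 0.560·0.0500451) / 1.41373 = 0.1643 eV.

0.1643 eV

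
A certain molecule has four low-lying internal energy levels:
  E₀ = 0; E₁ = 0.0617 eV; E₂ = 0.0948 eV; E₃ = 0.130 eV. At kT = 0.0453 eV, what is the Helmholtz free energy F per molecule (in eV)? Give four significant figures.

Eᵢ/kT = 0, 1.36203, 2.09272, 2.86976.
Z = Σ e^(−Eᵢ/kT) = e^(−0) + e^(−1.36203) + e^(−2.09272) + e^(−2.86976) = 1.00000 + 0.256140 + 0.123351 + 0.0567125 = 1.43620.
F = −kT ln Z = −0.0453 × ln(1.43620) = −0.0453 × 0.362001 = -0.01640 eV.

-0.01640 eV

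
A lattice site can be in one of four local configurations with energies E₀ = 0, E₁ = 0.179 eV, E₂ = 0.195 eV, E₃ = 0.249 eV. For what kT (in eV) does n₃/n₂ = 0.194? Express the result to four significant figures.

n₃/n₂ = exp[−(E₃−E₂)/kT] = 0.194.
⇒ (E₃−E₂)/kT = ln(1/0.194) = ln(5.15464) = 1.63990.
kT = 0.054 eV / 1.63990 = 0.03293 eV.

0.03293 eV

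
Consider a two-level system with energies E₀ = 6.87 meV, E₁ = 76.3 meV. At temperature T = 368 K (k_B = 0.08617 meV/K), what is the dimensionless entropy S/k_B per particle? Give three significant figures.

0.327

k_BT = 0.08617 × 368 K = 31.711 meV.
Eᵢ/kT = 0.21664, 2.4061.
Z = Σ e^(−Eᵢ/kT) = e^(−0.21664) + e^(−2.4061) = 0.80522 + 0.090166 = 0.89539.
⟨E⟩ = Σ EᵢPᵢ = 13.862 meV.
S/k_B = ln Z + ⟨E⟩/kT = ln(0.89539) + 13.862/31.711 = -0.11050 + 0.43714 = 0.327.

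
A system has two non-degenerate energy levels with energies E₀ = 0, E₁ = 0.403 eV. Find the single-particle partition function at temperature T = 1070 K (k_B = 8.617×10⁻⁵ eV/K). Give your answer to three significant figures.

Z = 1.01

k_BT = 8.617×10⁻⁵ × 1070 K = 0.092202 eV.
Eᵢ/kT = 0, 4.3708.
Z = Σ e^(−Eᵢ/kT) = e^(−0) + e^(−4.3708) = 1.0000 + 0.012641 = 1.0126.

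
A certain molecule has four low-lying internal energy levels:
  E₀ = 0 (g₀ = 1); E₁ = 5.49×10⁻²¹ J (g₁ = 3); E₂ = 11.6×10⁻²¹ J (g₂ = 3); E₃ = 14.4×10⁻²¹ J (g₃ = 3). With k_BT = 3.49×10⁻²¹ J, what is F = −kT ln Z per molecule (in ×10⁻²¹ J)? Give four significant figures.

-2.010 ×10⁻²¹ J

Eᵢ/kT = 0, 1.57307, 3.32378, 4.12607.
Z = Σ gᵢe^(−Eᵢ/kT) = 1·e^(−0) + 3·e^(−1.57307) + 3·e^(−3.32378) + 3·e^(−4.12607) = 1.00000 + 0.622222 + 0.108049 + 0.0484386 = 1.77871.
F = −kT ln Z = −3.49 × ln(1.77871) = −3.49 × 0.575888 = -2.010 ×10⁻²¹ J.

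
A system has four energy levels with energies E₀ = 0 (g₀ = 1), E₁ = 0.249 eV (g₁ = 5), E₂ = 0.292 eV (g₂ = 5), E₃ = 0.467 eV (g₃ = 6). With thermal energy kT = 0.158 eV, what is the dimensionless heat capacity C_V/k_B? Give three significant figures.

0.913

Eᵢ/kT = 0, 1.5759, 1.8481, 2.9557.
Z = Σ gᵢe^(−Eᵢ/kT) = 1·e^(−0) + 5·e^(−1.5759) + 5·e^(−1.8481) + 6·e^(−2.9557) = 1.0000 + 1.0341 + 0.78768 + 0.31225 = 3.1340.
⟨E⟩ = 0.20208 eV, ⟨E²⟩ = 0.063617 eV².
C_V/k_B = (⟨E²⟩ − ⟨E⟩²)/(kT)² = (0.063617 − 0.040836)/0.024964 = 0.913.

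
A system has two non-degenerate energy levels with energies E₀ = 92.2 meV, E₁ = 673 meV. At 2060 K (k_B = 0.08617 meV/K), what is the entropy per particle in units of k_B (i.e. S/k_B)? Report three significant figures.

k_BT = 0.08617 × 2060 K = 177.51 meV.
Eᵢ/kT = 0.51941, 3.7913.
Z = Σ e^(−Eᵢ/kT) = e^(−0.51941) + e^(−3.7913) = 0.59487 + 0.022566 = 0.61744.
⟨E⟩ = Σ EᵢPᵢ = 113.43 meV.
S/k_B = ln Z + ⟨E⟩/kT = ln(0.61744) + 113.43/177.51 = -0.48217 + 0.63901 = 0.157.

0.157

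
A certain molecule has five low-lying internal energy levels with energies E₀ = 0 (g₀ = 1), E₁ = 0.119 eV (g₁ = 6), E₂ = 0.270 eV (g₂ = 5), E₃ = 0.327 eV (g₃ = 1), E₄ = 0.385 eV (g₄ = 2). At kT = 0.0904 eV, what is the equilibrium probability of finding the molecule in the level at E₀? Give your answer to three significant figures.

Eᵢ/kT = 0, 1.3164, 2.9867, 3.6173, 4.2588.
Z = Σ gᵢe^(−Eᵢ/kT) = 1·e^(−0) + 6·e^(−1.3164) + 5·e^(−2.9867) + 1·e^(−3.6173) + 2·e^(−4.2588) = 1.0000 + 1.6086 + 0.25227 + 0.026855 + 0.028279 = 2.9160.
P₀ = g₀ e^(−E₀/kT) / Z = 1.0000/2.9160 = 0.343.

0.343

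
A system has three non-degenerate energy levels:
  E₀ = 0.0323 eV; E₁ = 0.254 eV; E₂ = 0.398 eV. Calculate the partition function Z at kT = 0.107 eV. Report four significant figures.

Z = 0.8568

Eᵢ/kT = 0.301869, 2.37383, 3.71963.
Z = Σ e^(−Eᵢ/kT) = e^(−0.301869) + e^(−2.37383) + e^(−3.71963) = 0.739435 + 0.0931234 + 0.0242429 = 0.856801.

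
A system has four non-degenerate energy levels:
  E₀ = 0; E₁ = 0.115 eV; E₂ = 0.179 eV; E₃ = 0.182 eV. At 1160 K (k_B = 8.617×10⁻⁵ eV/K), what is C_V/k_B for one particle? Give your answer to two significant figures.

0.57

k_BT = 8.617×10⁻⁵ × 1160 K = 0.09996 eV.
Eᵢ/kT = 0, 1.150, 1.791, 1.821.
Z = Σ e^(−Eᵢ/kT) = e^(−0) + e^(−1.150) + e^(−1.791) + e^(−1.821) = 1.000 + 0.3166 + 0.1668 + 0.1619 = 1.645.
⟨E⟩ = 0.05820 eV, ⟨E²⟩ = 0.009054 eV².
C_V/k_B = (⟨E²⟩ − ⟨E⟩²)/(kT)² = (0.009054 − 0.003387)/0.009992 = 0.57.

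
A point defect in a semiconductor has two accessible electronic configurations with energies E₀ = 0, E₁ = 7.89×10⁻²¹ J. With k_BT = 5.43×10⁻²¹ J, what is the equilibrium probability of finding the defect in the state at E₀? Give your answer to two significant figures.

Eᵢ/kT = 0, 1.453.
Z = Σ e^(−Eᵢ/kT) = e^(−0) + e^(−1.453) = 1.000 + 0.2339 = 1.234.
P₀ = e^(−E₀/kT) / Z = 1.000/1.234 = 0.81.

0.81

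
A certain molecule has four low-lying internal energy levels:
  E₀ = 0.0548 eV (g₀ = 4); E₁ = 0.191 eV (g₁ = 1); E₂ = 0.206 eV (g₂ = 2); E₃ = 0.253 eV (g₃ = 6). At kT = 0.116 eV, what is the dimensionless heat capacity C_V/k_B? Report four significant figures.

Eᵢ/kT = 0.472414, 1.64655, 1.77586, 2.18103.
Z = Σ gᵢe^(−Eᵢ/kT) = 4·e^(−0.472414) + 1·e^(−1.64655) + 2·e^(−1.77586) + 6·e^(−2.18103) = 2.49398 + 0.192714 + 0.338676 + 0.677551 = 3.70292.
⟨E⟩ = 0.111984 eV, ⟨E²⟩ = 0.0195147 eV².
C_V/k_B = (⟨E²⟩ − ⟨E⟩²)/(kT)² = (0.0195147 − 0.0125404)/0.0134560 = 0.5183.

0.5183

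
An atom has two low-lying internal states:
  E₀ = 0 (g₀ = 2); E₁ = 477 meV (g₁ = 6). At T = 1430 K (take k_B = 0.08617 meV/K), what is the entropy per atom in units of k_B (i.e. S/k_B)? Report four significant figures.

k_BT = 0.08617 × 1430 K = 123.223 meV.
Eᵢ/kT = 0, 3.87103.
Z = Σ gᵢe^(−Eᵢ/kT) = 2·e^(−0) + 6·e^(−3.87103) = 2.00000 + 0.125021 = 2.12502.
⟨E⟩ = Σ EᵢPᵢ = 28.0633 meV.
S/k_B = ln Z + ⟨E⟩/kT = ln(2.12502) + 28.0633/123.223 = 0.753781 + 0.227744 = 0.9815.

0.9815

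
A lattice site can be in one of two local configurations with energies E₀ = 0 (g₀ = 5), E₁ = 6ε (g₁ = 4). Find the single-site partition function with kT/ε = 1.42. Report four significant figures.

Z = 5.058

Eᵢ/kT = 0, 4.22535.
Z = Σ gᵢe^(−Eᵢ/kT) = 5·e^(−0) + 4·e^(−4.22535) = 5.00000 + 0.0584809 = 5.05848.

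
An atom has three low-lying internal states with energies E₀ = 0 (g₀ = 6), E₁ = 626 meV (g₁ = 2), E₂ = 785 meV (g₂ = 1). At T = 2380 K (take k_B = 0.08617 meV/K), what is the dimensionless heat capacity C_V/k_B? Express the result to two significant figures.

k_BT = 0.08617 × 2380 K = 205.1 meV.
Eᵢ/kT = 0, 3.052, 3.827.
Z = Σ gᵢe^(−Eᵢ/kT) = 6·e^(−0) + 2·e^(−3.052) + 1·e^(−3.827) = 6.000 + 0.09453 + 0.02177 = 6.116.
⟨E⟩ = 12.47 meV, ⟨E²⟩ = 8250 meV².
C_V/k_B = (⟨E²⟩ − ⟨E⟩²)/(kT)² = (8250 − 155.5)/42070 = 0.19.

0.19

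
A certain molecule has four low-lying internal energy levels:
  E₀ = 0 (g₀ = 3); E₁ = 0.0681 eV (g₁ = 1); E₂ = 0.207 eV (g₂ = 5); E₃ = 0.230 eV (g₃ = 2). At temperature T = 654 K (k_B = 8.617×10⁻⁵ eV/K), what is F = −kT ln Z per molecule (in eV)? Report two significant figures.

k_BT = 8.617×10⁻⁵ × 654 K = 0.05636 eV.
Eᵢ/kT = 0, 1.208, 3.673, 4.081.
Z = Σ gᵢe^(−Eᵢ/kT) = 3·e^(−0) + 1·e^(−1.208) + 5·e^(−3.673) + 2·e^(−4.081) = 3.000 + 0.2988 + 0.1270 + 0.03378 = 3.460.
F = −kT ln Z = −0.05636 × ln(3.460) = −0.05636 × 1.241 = -0.070 eV.

-0.070 eV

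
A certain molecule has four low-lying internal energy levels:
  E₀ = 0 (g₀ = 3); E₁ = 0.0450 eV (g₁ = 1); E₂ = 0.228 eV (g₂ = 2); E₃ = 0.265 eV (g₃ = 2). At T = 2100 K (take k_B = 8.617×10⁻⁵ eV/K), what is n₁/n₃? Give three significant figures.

k_BT = 8.617×10⁻⁵ × 2100 K = 0.18096 eV.
n₁/n₃ = (g₁/g₃) exp[−(E₁−E₃)/kT] = (1/2) × exp(−(-0.2200 eV)/(0.18096 eV)) = (1/2) × exp(1.2157) = 1.69.

1.69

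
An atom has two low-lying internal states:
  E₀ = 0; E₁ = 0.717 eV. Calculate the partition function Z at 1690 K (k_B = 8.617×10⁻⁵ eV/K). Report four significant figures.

k_BT = 8.617×10⁻⁵ × 1690 K = 0.145627 eV.
Eᵢ/kT = 0, 4.92354.
Z = Σ e^(−Eᵢ/kT) = e^(−0) + e^(−4.92354) = 1.00000 + 0.00727334 = 1.00727.

Z = 1.007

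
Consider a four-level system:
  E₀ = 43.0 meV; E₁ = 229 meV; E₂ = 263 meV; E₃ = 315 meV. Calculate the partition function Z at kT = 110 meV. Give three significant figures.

Eᵢ/kT = 0.39091, 2.0818, 2.3909, 2.8636.
Z = Σ e^(−Eᵢ/kT) = e^(−0.39091) + e^(−2.0818) + e^(−2.3909) + e^(−2.8636) = 0.67644 + 0.12471 + 0.091547 + 0.057063 = 0.94976.

Z = 0.950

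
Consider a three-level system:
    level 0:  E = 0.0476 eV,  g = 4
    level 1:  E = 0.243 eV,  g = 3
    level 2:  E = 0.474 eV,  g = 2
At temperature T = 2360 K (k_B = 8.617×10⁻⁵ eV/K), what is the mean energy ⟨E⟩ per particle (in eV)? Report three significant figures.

k_BT = 8.617×10⁻⁵ × 2360 K = 0.20336 eV.
Eᵢ/kT = 0.23407, 1.1949, 2.3308.
Z = Σ gᵢe^(−Eᵢ/kT) = 4·e^(−0.23407) + 3·e^(−1.1949) + 2·e^(−2.3308) = 3.1652 + 0.90820 + 0.19444 = 4.2678.
⟨E⟩ = Σ Eᵢ gᵢe^(−Eᵢ/kT) / Z = (0.0476·3.1652 + 0.243·0.90820 + 0.474·0.19444) / 4.2678 = 0.109 eV.

0.109 eV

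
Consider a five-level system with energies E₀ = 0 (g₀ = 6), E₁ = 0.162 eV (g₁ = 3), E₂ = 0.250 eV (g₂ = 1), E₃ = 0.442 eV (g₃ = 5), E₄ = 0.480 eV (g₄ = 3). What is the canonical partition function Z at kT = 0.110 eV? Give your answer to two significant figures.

Z = 6.9

Eᵢ/kT = 0, 1.473, 2.273, 4.018, 4.364.
Z = Σ gᵢe^(−Eᵢ/kT) = 6·e^(−0) + 3·e^(−1.473) + 1·e^(−2.273) + 5·e^(−4.018) + 3·e^(−4.364) = 6.000 + 0.6877 + 0.1030 + 0.08994 + 0.03818 = 6.919.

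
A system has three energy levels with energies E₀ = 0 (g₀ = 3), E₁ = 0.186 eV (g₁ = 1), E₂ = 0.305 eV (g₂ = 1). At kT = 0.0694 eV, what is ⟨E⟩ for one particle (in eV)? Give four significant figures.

Eᵢ/kT = 0, 2.68012, 4.39481.
Z = Σ gᵢe^(−Eᵢ/kT) = 3·e^(−0) + 1·e^(−2.68012) + 1·e^(−4.39481) = 3.00000 + 0.0685549 + 0.0123412 = 3.08090.
⟨E⟩ = Σ Eᵢ gᵢe^(−Eᵢ/kT) / Z = (0·3.00000 + 0.186·0.0685549 + 0.305·0.0123412) / 3.08090 = 0.005361 eV.

0.005361 eV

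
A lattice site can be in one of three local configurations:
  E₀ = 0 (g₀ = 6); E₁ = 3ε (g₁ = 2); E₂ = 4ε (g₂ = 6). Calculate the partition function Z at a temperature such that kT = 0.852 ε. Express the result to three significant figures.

Eᵢ/kT = 0, 3.5211, 4.6948.
Z = Σ gᵢe^(−Eᵢ/kT) = 6·e^(−0) + 2·e^(−3.5211) + 6·e^(−4.6948) = 6.0000 + 0.059134 + 0.054856 = 6.1140.

Z = 6.11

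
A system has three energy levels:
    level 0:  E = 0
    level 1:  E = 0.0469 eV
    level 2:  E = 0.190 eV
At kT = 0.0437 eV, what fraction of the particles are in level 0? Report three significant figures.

0.738

Eᵢ/kT = 0, 1.0732, 4.3478.
Z = Σ e^(−Eᵢ/kT) = e^(−0) + e^(−1.0732) + e^(−4.3478) = 1.0000 + 0.34191 + 0.012935 = 1.3548.
P₀ = e^(−E₀/kT) / Z = 1.0000/1.3548 = 0.738.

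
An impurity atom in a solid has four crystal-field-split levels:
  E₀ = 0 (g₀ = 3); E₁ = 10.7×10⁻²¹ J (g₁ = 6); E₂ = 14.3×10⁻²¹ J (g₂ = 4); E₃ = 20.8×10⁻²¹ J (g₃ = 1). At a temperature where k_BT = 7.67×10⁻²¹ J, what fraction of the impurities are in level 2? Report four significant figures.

0.1198

Eᵢ/kT = 0, 1.39505, 1.86441, 2.71186.
Z = Σ gᵢe^(−Eᵢ/kT) = 3·e^(−0) + 6·e^(−1.39505) + 4·e^(−1.86441) + 1·e^(−2.71186) = 3.00000 + 1.48692 + 0.619951 + 0.0664132 = 5.17328.
P₂ = g₂ e^(−E₂/kT) / Z = 0.619951/5.17328 = 0.1198.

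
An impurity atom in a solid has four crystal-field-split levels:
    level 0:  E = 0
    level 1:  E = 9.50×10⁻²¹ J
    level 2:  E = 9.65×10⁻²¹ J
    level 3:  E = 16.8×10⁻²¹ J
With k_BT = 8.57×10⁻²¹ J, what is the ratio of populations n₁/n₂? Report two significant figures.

n₁/n₂ = exp[−(E₁−E₂)/kT] = exp(−(-0.15 ×10⁻²¹ J)/(8.57 ×10⁻²¹ J)) = exp(0.01750) = 1.0.

1.0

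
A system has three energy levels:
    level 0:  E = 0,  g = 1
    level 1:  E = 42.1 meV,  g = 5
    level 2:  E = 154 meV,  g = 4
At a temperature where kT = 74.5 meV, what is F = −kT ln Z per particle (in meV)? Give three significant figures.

Eᵢ/kT = 0, 0.56510, 2.0671.
Z = Σ gᵢe^(−Eᵢ/kT) = 1·e^(−0) + 5·e^(−0.56510) + 4·e^(−2.0671) = 1.0000 + 2.8415 + 0.50621 = 4.3477.
F = −kT ln Z = −74.5 × ln(4.3477) = −74.5 × 1.4696 = -109 meV.

-109 meV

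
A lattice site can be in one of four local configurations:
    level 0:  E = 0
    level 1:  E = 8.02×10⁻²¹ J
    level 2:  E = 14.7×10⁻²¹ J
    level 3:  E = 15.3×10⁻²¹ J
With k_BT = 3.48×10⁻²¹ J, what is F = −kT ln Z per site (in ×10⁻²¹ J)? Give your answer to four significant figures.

-0.4153 ×10⁻²¹ J

Eᵢ/kT = 0, 2.30460, 4.22414, 4.39655.
Z = Σ e^(−Eᵢ/kT) = e^(−0) + e^(−2.30460) + e^(−4.22414) + e^(−4.39655) = 1.00000 + 0.0997987 + 0.0146379 + 0.0123198 = 1.12676.
F = −kT ln Z = −3.48 × ln(1.12676) = −3.48 × 0.119346 = -0.4153 ×10⁻²¹ J.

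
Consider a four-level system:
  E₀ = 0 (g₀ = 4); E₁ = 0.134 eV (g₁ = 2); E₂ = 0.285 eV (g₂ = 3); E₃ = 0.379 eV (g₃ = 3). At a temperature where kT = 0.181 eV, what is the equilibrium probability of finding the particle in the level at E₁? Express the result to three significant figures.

0.160

Eᵢ/kT = 0, 0.74033, 1.5746, 2.0939.
Z = Σ gᵢe^(−Eᵢ/kT) = 4·e^(−0) + 2·e^(−0.74033) + 3·e^(−1.5746) + 3·e^(−2.0939) = 4.0000 + 0.95391 + 0.62127 + 0.36962 = 5.9448.
P₁ = g₁ e^(−E₁/kT) / Z = 0.95391/5.9448 = 0.160.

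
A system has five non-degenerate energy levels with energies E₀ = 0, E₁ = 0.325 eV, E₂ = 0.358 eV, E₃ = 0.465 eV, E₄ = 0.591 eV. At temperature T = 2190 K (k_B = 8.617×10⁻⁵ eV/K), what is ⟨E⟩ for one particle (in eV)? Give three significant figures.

0.122 eV

k_BT = 8.617×10⁻⁵ × 2190 K = 0.18871 eV.
Eᵢ/kT = 0, 1.7222, 1.8971, 2.4641, 3.1318.
Z = Σ e^(−Eᵢ/kT) = e^(−0) + e^(−1.7222) + e^(−1.8971) + e^(−2.4641) + e^(−3.1318) = 1.0000 + 0.17867 + 0.15000 + 0.085085 + 0.043639 = 1.4574.
⟨E⟩ = Σ Eᵢ e^(−Eᵢ/kT) / Z = (0·1.0000 + 0.325·0.17867 + 0.358·0.15000 + 0.465·0.085085 + 0.591·0.043639) / 1.4574 = 0.122 eV.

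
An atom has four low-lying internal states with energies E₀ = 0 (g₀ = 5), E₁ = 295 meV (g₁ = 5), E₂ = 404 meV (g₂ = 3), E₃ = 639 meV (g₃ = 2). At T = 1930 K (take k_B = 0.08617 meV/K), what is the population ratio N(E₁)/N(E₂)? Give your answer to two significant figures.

k_BT = 0.08617 × 1930 K = 166.3 meV.
n₁/n₂ = (g₁/g₂) exp[−(E₁−E₂)/kT] = (5/3) × exp(−(-109 meV)/(166.3 meV)) = (5/3) × exp(0.6554) = 3.2.

3.2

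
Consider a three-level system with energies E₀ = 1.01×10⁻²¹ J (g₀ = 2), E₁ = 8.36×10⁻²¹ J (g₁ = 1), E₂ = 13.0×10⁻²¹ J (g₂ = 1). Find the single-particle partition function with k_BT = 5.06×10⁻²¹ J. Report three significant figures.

Eᵢ/kT = 0.19960, 1.6522, 2.5692.
Z = Σ gᵢe^(−Eᵢ/kT) = 2·e^(−0.19960) + 1·e^(−1.6522) + 1·e^(−2.5692) = 1.6381 + 0.19163 + 0.076597 = 1.9063.

Z = 1.91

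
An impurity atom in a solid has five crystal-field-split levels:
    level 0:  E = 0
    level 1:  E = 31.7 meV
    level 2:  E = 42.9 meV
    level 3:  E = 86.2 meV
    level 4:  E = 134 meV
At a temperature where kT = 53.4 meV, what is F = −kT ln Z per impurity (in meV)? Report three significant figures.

Eᵢ/kT = 0, 0.59363, 0.80337, 1.6142, 2.5094.
Z = Σ e^(−Eᵢ/kT) = e^(−0) + e^(−0.59363) + e^(−0.80337) + e^(−1.6142) + e^(−2.5094) = 1.0000 + 0.55232 + 0.44782 + 0.19905 + 0.081317 = 2.2805.
F = −kT ln Z = −53.4 × ln(2.2805) = −53.4 × 0.82439 = -44.0 meV.

-44.0 meV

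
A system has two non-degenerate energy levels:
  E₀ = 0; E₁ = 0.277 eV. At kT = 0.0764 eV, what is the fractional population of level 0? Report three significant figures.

0.974

Eᵢ/kT = 0, 3.6257.
Z = Σ e^(−Eᵢ/kT) = e^(−0) + e^(−3.6257) = 1.0000 + 0.026630 = 1.0266.
P₀ = e^(−E₀/kT) / Z = 1.0000/1.0266 = 0.974.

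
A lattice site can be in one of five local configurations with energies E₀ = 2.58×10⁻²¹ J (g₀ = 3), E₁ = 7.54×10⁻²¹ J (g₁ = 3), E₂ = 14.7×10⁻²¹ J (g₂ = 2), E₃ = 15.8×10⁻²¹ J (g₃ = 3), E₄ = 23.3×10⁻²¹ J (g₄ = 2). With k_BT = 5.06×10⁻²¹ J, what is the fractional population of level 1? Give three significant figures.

Eᵢ/kT = 0.50988, 1.4901, 2.9051, 3.1225, 4.6047.
Z = Σ gᵢe^(−Eᵢ/kT) = 3·e^(−0.50988) + 3·e^(−1.4901) + 2·e^(−2.9051) + 3·e^(−3.1225) + 2·e^(−4.6047) = 1.8017 + 0.67605 + 0.10949 + 0.13214 + 0.020009 = 2.7394.
P₁ = g₁ e^(−E₁/kT) / Z = 0.67605/2.7394 = 0.247.

0.247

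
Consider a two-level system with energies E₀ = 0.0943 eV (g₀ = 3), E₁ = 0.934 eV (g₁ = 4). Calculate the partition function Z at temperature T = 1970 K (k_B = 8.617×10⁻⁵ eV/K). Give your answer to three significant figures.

Z = 1.74

k_BT = 8.617×10⁻⁵ × 1970 K = 0.16975 eV.
Eᵢ/kT = 0.55552, 5.5022.
Z = Σ gᵢe^(−Eᵢ/kT) = 3·e^(−0.55552) + 4·e^(−5.5022) = 1.7213 + 0.016311 = 1.7376.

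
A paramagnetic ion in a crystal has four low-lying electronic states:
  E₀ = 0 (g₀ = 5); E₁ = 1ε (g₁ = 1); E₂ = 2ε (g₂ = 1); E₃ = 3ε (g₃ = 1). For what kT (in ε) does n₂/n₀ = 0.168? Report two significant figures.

11 ε

n₂/n₀ = (g₂/g₀) exp[−(E₂−E₀)/kT] = 0.168.
⇒ (E₂−E₀)/kT = ln((1/5)/0.168) = ln(1.190) = 0.1740.
kT = 2ε / 0.1740 = 11 ε.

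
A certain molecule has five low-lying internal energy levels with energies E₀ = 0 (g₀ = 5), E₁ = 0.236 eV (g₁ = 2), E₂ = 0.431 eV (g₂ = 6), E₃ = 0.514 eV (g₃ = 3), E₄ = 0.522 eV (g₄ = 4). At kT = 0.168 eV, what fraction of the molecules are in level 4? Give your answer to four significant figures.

0.02853

Eᵢ/kT = 0, 1.40476, 2.56548, 3.05952, 3.10714.
Z = Σ gᵢe^(−Eᵢ/kT) = 5·e^(−0) + 2·e^(−1.40476) + 6·e^(−2.56548) + 3·e^(−3.05952) + 4·e^(−3.10714) = 5.00000 + 0.490852 + 0.461294 + 0.140731 + 0.178915 = 6.27179.
P₄ = g₄ e^(−E₄/kT) / Z = 0.178915/6.27179 = 0.02853.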